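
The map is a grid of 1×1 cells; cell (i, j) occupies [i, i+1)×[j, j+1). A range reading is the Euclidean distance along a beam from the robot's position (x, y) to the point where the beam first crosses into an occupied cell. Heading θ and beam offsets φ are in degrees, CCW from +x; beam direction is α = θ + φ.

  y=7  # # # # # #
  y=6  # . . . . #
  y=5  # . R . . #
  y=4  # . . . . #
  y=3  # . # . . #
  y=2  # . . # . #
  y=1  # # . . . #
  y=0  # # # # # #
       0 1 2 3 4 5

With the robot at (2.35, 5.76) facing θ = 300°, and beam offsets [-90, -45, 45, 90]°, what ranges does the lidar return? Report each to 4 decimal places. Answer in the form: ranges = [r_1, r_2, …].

ranges = [1.5588, 3.8926, 2.7435, 2.4800]

beam 1: φ=-90°, α=210°
  d=(-0.8660,-0.5000)  start (2,5)  tX=0.4041 tY=1.5200  stride 1/|dx|=1.1547 1/|dy|=2.0000
    cross x-line → (1,5), t=0.4041
    cross y-line → (1,4), t=1.5200
    cross x-line → (0,4), t=1.5588 (wall)
  → r_1 = 1.5588
beam 2: φ=-45°, α=255°
  d=(-0.2588,-0.9659)  start (2,5)  tX=1.3523 tY=0.7868  stride 1/|dx|=3.8637 1/|dy|=1.0353
    cross y-line → (2,4), t=0.7868
    cross x-line → (1,4), t=1.3523
    cross y-line → (1,3), t=1.8221
    cross y-line → (1,2), t=2.8574
    cross y-line → (1,1), t=3.8926 (wall)
  → r_2 = 3.8926
beam 3: φ=45°, α=345°
  d=(0.9659,-0.2588)  start (2,5)  tX=0.6729 tY=2.9364  stride 1/|dx|=1.0353 1/|dy|=3.8637
    cross x-line → (3,5), t=0.6729
    cross x-line → (4,5), t=1.7082
    cross x-line → (5,5), t=2.7435 (wall)
  → r_3 = 2.7435
beam 4: φ=90°, α=30°
  d=(0.8660,0.5000)  start (2,5)  tX=0.7506 tY=0.4800  stride 1/|dx|=1.1547 1/|dy|=2.0000
    cross y-line → (2,6), t=0.4800
    cross x-line → (3,6), t=0.7506
    cross x-line → (4,6), t=1.9053
    cross y-line → (4,7), t=2.4800 (wall)
  → r_4 = 2.4800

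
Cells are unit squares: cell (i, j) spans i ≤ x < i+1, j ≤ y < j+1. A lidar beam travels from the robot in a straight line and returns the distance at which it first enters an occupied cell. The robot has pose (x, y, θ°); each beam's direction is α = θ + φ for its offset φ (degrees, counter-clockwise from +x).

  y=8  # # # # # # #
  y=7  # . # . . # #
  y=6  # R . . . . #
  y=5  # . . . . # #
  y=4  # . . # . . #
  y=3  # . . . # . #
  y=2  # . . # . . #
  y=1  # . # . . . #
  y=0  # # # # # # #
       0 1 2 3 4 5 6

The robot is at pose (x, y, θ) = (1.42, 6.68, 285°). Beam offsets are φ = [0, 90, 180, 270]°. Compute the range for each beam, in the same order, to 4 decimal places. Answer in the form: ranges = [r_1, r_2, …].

beam 1: φ=0°, α=285°
  d=(0.2588,-0.9659)  start (1,6)  tX=2.2409 tY=0.7040  stride 1/|dx|=3.8637 1/|dy|=1.0353
    cross y-line → (1,5), t=0.7040
    cross y-line → (1,4), t=1.7393
    cross x-line → (2,4), t=2.2409
    cross y-line → (2,3), t=2.7745
    cross y-line → (2,2), t=3.8098
    cross y-line → (2,1), t=4.8451 (wall)
  → r_1 = 4.8451
beam 2: φ=90°, α=15°
  d=(0.9659,0.2588)  start (1,6)  tX=0.6005 tY=1.2364  stride 1/|dx|=1.0353 1/|dy|=3.8637
    cross x-line → (2,6), t=0.6005
    cross y-line → (2,7), t=1.2364 (wall)
  → r_2 = 1.2364
beam 3: φ=180°, α=105°
  d=(-0.2588,0.9659)  start (1,6)  tX=1.6228 tY=0.3313  stride 1/|dx|=3.8637 1/|dy|=1.0353
    cross y-line → (1,7), t=0.3313
    cross y-line → (1,8), t=1.3666 (wall)
  → r_3 = 1.3666
beam 4: φ=270°, α=195°
  d=(-0.9659,-0.2588)  start (1,6)  tX=0.4348 tY=2.6273  stride 1/|dx|=1.0353 1/|dy|=3.8637
    cross x-line → (0,6), t=0.4348 (wall)
  → r_4 = 0.4348

ranges = [4.8451, 1.2364, 1.3666, 0.4348]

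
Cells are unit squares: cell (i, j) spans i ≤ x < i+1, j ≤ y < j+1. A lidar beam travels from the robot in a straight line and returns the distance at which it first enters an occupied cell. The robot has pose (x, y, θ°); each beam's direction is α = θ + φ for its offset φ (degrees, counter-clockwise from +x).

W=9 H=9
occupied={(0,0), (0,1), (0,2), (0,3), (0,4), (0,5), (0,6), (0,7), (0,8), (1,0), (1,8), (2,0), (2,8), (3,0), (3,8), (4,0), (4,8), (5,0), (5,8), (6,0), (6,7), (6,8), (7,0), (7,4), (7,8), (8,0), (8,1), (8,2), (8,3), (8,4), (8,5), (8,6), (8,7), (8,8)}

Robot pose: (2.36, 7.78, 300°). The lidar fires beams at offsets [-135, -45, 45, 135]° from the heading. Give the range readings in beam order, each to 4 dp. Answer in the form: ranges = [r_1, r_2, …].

ranges = [0.8500, 5.2546, 5.8390, 0.2278]

beam 1: φ=-135°, α=165°
  direction (-0.9659, 0.2588); cell (2,7); t to first gridline: x 0.3727, y 0.8500 (then +1.0353 / +3.8637)
    (1,7) via x @ 0.3727
    (1,8) via y @ 0.8500  # hit
  → r_1 = 0.8500
beam 2: φ=-45°, α=255°
  direction (-0.2588, -0.9659); cell (2,7); t to first gridline: x 1.3909, y 0.8075 (then +3.8637 / +1.0353)
    (2,6) via y @ 0.8075
    (1,6) via x @ 1.3909
    (1,5) via y @ 1.8428
    (1,4) via y @ 2.8781
    (1,3) via y @ 3.9133
    (1,2) via y @ 4.9486
    (0,2) via x @ 5.2546  # hit
  → r_2 = 5.2546
beam 3: φ=45°, α=345°
  direction (0.9659, -0.2588); cell (2,7); t to first gridline: x 0.6626, y 3.0137 (then +1.0353 / +3.8637)
    (3,7) via x @ 0.6626
    (4,7) via x @ 1.6979
    (5,7) via x @ 2.7331
    (5,6) via y @ 3.0137
    (6,6) via x @ 3.7684
    (7,6) via x @ 4.8037
    (8,6) via x @ 5.8390  # hit
  → r_3 = 5.8390
beam 4: φ=135°, α=75°
  direction (0.2588, 0.9659); cell (2,7); t to first gridline: x 2.4728, y 0.2278 (then +3.8637 / +1.0353)
    (2,8) via y @ 0.2278  # hit
  → r_4 = 0.2278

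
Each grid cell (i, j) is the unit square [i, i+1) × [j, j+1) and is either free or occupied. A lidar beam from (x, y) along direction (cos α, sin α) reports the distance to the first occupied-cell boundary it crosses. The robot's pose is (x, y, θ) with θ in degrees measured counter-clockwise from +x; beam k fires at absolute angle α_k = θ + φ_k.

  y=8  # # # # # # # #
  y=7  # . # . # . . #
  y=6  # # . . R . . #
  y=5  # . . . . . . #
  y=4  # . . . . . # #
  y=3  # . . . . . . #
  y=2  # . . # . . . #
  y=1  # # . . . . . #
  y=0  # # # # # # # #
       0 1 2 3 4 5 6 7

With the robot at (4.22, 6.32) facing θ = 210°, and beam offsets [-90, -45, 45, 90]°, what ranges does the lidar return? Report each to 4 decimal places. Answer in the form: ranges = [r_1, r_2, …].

ranges = [1.9399, 2.2983, 3.4371, 5.5600]

beam 1: φ=-90°, α=120°
  d=(-0.5000,0.8660)  start (4,6)  tX=0.4400 tY=0.7852  stride 1/|dx|=2.0000 1/|dy|=1.1547
    cross x-line → (3,6), t=0.4400
    cross y-line → (3,7), t=0.7852
    cross y-line → (3,8), t=1.9399 (wall)
  → r_1 = 1.9399
beam 2: φ=-45°, α=165°
  d=(-0.9659,0.2588)  start (4,6)  tX=0.2278 tY=2.6273  stride 1/|dx|=1.0353 1/|dy|=3.8637
    cross x-line → (3,6), t=0.2278
    cross x-line → (2,6), t=1.2630
    cross x-line → (1,6), t=2.2983 (wall)
  → r_2 = 2.2983
beam 3: φ=45°, α=255°
  d=(-0.2588,-0.9659)  start (4,6)  tX=0.8500 tY=0.3313  stride 1/|dx|=3.8637 1/|dy|=1.0353
    cross y-line → (4,5), t=0.3313
    cross x-line → (3,5), t=0.8500
    cross y-line → (3,4), t=1.3666
    cross y-line → (3,3), t=2.4018
    cross y-line → (3,2), t=3.4371 (wall)
  → r_3 = 3.4371
beam 4: φ=90°, α=300°
  d=(0.5000,-0.8660)  start (4,6)  tX=1.5600 tY=0.3695  stride 1/|dx|=2.0000 1/|dy|=1.1547
    cross y-line → (4,5), t=0.3695
    cross y-line → (4,4), t=1.5242
    cross x-line → (5,4), t=1.5600
    cross y-line → (5,3), t=2.6789
    cross x-line → (6,3), t=3.5600
    cross y-line → (6,2), t=3.8336
    cross y-line → (6,1), t=4.9883
    cross x-line → (7,1), t=5.5600 (wall)
  → r_4 = 5.5600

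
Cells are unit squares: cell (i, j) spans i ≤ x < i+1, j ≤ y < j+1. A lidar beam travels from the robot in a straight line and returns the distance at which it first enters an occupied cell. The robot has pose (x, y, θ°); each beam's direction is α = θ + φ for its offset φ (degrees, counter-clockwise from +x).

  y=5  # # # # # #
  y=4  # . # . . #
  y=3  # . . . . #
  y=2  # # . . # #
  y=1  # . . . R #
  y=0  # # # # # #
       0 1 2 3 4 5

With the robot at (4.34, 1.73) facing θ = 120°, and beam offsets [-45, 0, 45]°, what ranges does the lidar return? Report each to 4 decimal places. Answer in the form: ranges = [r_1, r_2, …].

beam 1: φ=-45°, α=75°
  direction (0.2588, 0.9659); cell (4,1); t to first gridline: x 2.5500, y 0.2795 (then +3.8637 / +1.0353)
    (4,2) via y @ 0.2795  # hit
  → r_1 = 0.2795
beam 2: φ=0°, α=120°
  direction (-0.5000, 0.8660); cell (4,1); t to first gridline: x 0.6800, y 0.3118 (then +2.0000 / +1.1547)
    (4,2) via y @ 0.3118  # hit
  → r_2 = 0.3118
beam 3: φ=45°, α=165°
  direction (-0.9659, 0.2588); cell (4,1); t to first gridline: x 0.3520, y 1.0432 (then +1.0353 / +3.8637)
    (3,1) via x @ 0.3520
    (3,2) via y @ 1.0432
    (2,2) via x @ 1.3873
    (1,2) via x @ 2.4225  # hit
  → r_3 = 2.4225

ranges = [0.2795, 0.3118, 2.4225]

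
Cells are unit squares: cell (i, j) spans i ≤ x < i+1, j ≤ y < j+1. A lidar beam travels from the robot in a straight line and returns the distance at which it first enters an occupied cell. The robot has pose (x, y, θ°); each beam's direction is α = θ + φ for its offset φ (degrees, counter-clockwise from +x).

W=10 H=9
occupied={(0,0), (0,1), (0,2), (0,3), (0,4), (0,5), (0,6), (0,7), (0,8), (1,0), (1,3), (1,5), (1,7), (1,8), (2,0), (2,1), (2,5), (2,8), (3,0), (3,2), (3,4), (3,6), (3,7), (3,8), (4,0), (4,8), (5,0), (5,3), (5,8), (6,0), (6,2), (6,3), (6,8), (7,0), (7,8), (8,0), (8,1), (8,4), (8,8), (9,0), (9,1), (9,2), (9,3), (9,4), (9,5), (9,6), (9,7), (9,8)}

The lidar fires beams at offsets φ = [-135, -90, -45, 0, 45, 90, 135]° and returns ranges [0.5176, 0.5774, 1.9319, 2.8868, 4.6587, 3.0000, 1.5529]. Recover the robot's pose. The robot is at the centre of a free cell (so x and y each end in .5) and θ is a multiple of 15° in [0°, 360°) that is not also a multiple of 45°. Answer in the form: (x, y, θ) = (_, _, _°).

Enumerate (i+0.5, j+0.5, θ) over the 42 free cells and 16 admissible headings. For each, cast all 7 beams and compare to the given ranges.
  (7.5, 4.5, 285°): beam 1 = 4.0415 ≠ 0.5176 ✗
  (5.5, 7.5, 240°): beam 2 = 1.0000 ≠ 0.5774 ✗
  (7.5, 7.5, 60°): beam 1 = 2.5882 ≠ 0.5176 ✗
  (6.5, 7.5, 15°): beam 1 = 5.1962 ≠ 0.5176 ✗
  …
  (4.5, 6.5, 300°): r_1=0.5176, r_2=0.5774, r_3=1.9319, r_4=2.8868, r_5=4.6587, r_6=3.0000, r_7=1.5529 — all match ✓
Unique over the lattice → pose = (4.5, 6.5, 300°).

(x, y, θ) = (4.5, 6.5, 300°)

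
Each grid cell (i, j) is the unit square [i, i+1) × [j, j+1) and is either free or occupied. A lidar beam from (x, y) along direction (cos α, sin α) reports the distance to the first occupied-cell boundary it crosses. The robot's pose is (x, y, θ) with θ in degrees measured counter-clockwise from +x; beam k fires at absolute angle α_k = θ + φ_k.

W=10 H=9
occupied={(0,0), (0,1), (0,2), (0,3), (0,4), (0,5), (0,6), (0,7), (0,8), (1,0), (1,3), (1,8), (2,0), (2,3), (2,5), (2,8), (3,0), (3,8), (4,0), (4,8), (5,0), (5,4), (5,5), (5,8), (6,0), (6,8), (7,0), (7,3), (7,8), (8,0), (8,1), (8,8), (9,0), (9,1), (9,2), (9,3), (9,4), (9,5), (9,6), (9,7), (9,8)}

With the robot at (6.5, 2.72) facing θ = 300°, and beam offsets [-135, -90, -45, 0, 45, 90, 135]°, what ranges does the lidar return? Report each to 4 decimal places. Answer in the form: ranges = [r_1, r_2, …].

ranges = [3.6235, 3.4400, 1.7807, 1.9861, 2.5882, 0.5774, 5.4663]

beam 1: φ=-135°, α=165°
  direction (-0.9659, 0.2588); cell (6,2); t to first gridline: x 0.5176, y 1.0818 (then +1.0353 / +3.8637)
    (5,2) via x @ 0.5176
    (5,3) via y @ 1.0818
    (4,3) via x @ 1.5529
    (3,3) via x @ 2.5882
    (2,3) via x @ 3.6235  # hit
  → r_1 = 3.6235
beam 2: φ=-90°, α=210°
  direction (-0.8660, -0.5000); cell (6,2); t to first gridline: x 0.5774, y 1.4400 (then +1.1547 / +2.0000)
    (5,2) via x @ 0.5774
    (5,1) via y @ 1.4400
    (4,1) via x @ 1.7321
    (3,1) via x @ 2.8868
    (3,0) via y @ 3.4400  # hit
  → r_2 = 3.4400
beam 3: φ=-45°, α=255°
  direction (-0.2588, -0.9659); cell (6,2); t to first gridline: x 1.9319, y 0.7454 (then +3.8637 / +1.0353)
    (6,1) via y @ 0.7454
    (6,0) via y @ 1.7807  # hit
  → r_3 = 1.7807
beam 4: φ=0°, α=300°
  direction (0.5000, -0.8660); cell (6,2); t to first gridline: x 1.0000, y 0.8314 (then +2.0000 / +1.1547)
    (6,1) via y @ 0.8314
    (7,1) via x @ 1.0000
    (7,0) via y @ 1.9861  # hit
  → r_4 = 1.9861
beam 5: φ=45°, α=345°
  direction (0.9659, -0.2588); cell (6,2); t to first gridline: x 0.5176, y 2.7819 (then +1.0353 / +3.8637)
    (7,2) via x @ 0.5176
    (8,2) via x @ 1.5529
    (9,2) via x @ 2.5882  # hit
  → r_5 = 2.5882
beam 6: φ=90°, α=30°
  direction (0.8660, 0.5000); cell (6,2); t to first gridline: x 0.5774, y 0.5600 (then +1.1547 / +2.0000)
    (6,3) via y @ 0.5600
    (7,3) via x @ 0.5774  # hit
  → r_6 = 0.5774
beam 7: φ=135°, α=75°
  direction (0.2588, 0.9659); cell (6,2); t to first gridline: x 1.9319, y 0.2899 (then +3.8637 / +1.0353)
    (6,3) via y @ 0.2899
    (6,4) via y @ 1.3252
    (7,4) via x @ 1.9319
    (7,5) via y @ 2.3604
    (7,6) via y @ 3.3957
    (7,7) via y @ 4.4310
    (7,8) via y @ 5.4663  # hit
  → r_7 = 5.4663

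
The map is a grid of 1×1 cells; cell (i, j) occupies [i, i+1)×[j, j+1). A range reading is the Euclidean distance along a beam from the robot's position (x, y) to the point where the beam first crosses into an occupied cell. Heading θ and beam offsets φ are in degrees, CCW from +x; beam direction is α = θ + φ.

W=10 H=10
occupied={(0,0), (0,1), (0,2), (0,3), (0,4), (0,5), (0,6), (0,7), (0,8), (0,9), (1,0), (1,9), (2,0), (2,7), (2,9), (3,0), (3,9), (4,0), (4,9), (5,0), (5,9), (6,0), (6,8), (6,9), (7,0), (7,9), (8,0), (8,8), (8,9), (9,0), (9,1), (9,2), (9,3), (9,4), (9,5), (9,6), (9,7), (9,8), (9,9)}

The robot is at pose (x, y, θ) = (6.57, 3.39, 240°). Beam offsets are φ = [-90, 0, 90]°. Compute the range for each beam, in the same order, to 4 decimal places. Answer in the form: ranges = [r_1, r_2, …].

ranges = [6.4317, 2.7597, 2.8059]

beam 1: φ=-90°, α=150°
  d=(-0.8660,0.5000)  start (6,3)  tX=0.6582 tY=1.2200  stride 1/|dx|=1.1547 1/|dy|=2.0000
    cross x-line → (5,3), t=0.6582
    cross y-line → (5,4), t=1.2200
    cross x-line → (4,4), t=1.8129
    cross x-line → (3,4), t=2.9676
    cross y-line → (3,5), t=3.2200
    cross x-line → (2,5), t=4.1223
    cross y-line → (2,6), t=5.2200
    cross x-line → (1,6), t=5.2770
    cross x-line → (0,6), t=6.4317 (wall)
  → r_1 = 6.4317
beam 2: φ=0°, α=240°
  d=(-0.5000,-0.8660)  start (6,3)  tX=1.1400 tY=0.4503  stride 1/|dx|=2.0000 1/|dy|=1.1547
    cross y-line → (6,2), t=0.4503
    cross x-line → (5,2), t=1.1400
    cross y-line → (5,1), t=1.6050
    cross y-line → (5,0), t=2.7597 (wall)
  → r_2 = 2.7597
beam 3: φ=90°, α=330°
  d=(0.8660,-0.5000)  start (6,3)  tX=0.4965 tY=0.7800  stride 1/|dx|=1.1547 1/|dy|=2.0000
    cross x-line → (7,3), t=0.4965
    cross y-line → (7,2), t=0.7800
    cross x-line → (8,2), t=1.6512
    cross y-line → (8,1), t=2.7800
    cross x-line → (9,1), t=2.8059 (wall)
  → r_3 = 2.8059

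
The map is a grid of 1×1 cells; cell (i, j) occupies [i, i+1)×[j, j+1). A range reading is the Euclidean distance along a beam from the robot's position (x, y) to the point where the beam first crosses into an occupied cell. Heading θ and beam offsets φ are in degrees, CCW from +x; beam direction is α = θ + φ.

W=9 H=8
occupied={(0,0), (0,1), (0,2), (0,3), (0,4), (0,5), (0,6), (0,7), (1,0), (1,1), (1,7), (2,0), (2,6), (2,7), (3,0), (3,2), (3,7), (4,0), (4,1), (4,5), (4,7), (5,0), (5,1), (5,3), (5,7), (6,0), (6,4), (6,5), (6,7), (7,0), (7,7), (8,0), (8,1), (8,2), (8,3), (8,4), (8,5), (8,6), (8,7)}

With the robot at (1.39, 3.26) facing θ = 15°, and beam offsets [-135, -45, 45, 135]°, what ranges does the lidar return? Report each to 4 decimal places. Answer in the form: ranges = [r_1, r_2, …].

ranges = [0.7800, 1.8591, 3.1639, 0.4503]

beam 1: φ=-135°, α=240°
  direction (-0.5000, -0.8660); cell (1,3); t to first gridline: x 0.7800, y 0.3002 (then +2.0000 / +1.1547)
    (1,2) via y @ 0.3002
    (0,2) via x @ 0.7800  # hit
  → r_1 = 0.7800
beam 2: φ=-45°, α=330°
  direction (0.8660, -0.5000); cell (1,3); t to first gridline: x 0.7044, y 0.5200 (then +1.1547 / +2.0000)
    (1,2) via y @ 0.5200
    (2,2) via x @ 0.7044
    (3,2) via x @ 1.8591  # hit
  → r_2 = 1.8591
beam 3: φ=45°, α=60°
  direction (0.5000, 0.8660); cell (1,3); t to first gridline: x 1.2200, y 0.8545 (then +2.0000 / +1.1547)
    (1,4) via y @ 0.8545
    (2,4) via x @ 1.2200
    (2,5) via y @ 2.0092
    (2,6) via y @ 3.1639  # hit
  → r_3 = 3.1639
beam 4: φ=135°, α=150°
  direction (-0.8660, 0.5000); cell (1,3); t to first gridline: x 0.4503, y 1.4800 (then +1.1547 / +2.0000)
    (0,3) via x @ 0.4503  # hit
  → r_4 = 0.4503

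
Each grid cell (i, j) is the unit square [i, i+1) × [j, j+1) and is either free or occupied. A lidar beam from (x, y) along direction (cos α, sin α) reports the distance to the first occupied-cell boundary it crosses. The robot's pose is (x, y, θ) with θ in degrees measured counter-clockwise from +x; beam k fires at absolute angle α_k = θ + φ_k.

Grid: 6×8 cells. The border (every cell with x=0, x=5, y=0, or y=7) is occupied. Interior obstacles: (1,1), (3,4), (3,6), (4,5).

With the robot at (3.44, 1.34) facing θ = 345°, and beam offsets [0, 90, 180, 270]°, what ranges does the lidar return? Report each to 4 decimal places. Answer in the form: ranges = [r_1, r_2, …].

ranges = [1.3137, 3.7891, 1.4908, 0.3520]

beam 1: φ=0°, α=345°
  cosα=0.9659 sinα=-0.2588 | (3,1) | tMaxX 0.5798 tMaxY 1.3137 | tΔX 1.0353 tΔY 3.8637
    t=0.5798 [x] (4,1)
    t=1.3137 [y] (4,0) — stop
  → r_1 = 1.3137
beam 2: φ=90°, α=75°
  cosα=0.2588 sinα=0.9659 | (3,1) | tMaxX 2.1637 tMaxY 0.6833 | tΔX 3.8637 tΔY 1.0353
    t=0.6833 [y] (3,2)
    t=1.7186 [y] (3,3)
    t=2.1637 [x] (4,3)
    t=2.7538 [y] (4,4)
    t=3.7891 [y] (4,5) — stop
  → r_2 = 3.7891
beam 3: φ=180°, α=165°
  cosα=-0.9659 sinα=0.2588 | (3,1) | tMaxX 0.4555 tMaxY 2.5500 | tΔX 1.0353 tΔY 3.8637
    t=0.4555 [x] (2,1)
    t=1.4908 [x] (1,1) — stop
  → r_3 = 1.4908
beam 4: φ=270°, α=255°
  cosα=-0.2588 sinα=-0.9659 | (3,1) | tMaxX 1.7000 tMaxY 0.3520 | tΔX 3.8637 tΔY 1.0353
    t=0.3520 [y] (3,0) — stop
  → r_4 = 0.3520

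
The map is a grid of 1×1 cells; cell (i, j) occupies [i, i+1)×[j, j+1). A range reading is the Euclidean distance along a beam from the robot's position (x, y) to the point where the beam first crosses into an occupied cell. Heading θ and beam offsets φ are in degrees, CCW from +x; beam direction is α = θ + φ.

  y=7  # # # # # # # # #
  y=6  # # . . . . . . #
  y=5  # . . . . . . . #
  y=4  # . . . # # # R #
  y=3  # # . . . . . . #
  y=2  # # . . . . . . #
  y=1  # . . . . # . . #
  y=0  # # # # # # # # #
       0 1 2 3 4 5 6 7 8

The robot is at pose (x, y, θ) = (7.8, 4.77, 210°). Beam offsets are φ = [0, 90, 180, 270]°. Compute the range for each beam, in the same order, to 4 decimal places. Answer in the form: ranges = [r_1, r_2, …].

ranges = [0.9238, 0.4000, 0.2309, 2.5750]

beam 1: φ=0°, α=210°
  direction (-0.8660, -0.5000); cell (7,4); t to first gridline: x 0.9238, y 1.5400 (then +1.1547 / +2.0000)
    (6,4) via x @ 0.9238  # hit
  → r_1 = 0.9238
beam 2: φ=90°, α=300°
  direction (0.5000, -0.8660); cell (7,4); t to first gridline: x 0.4000, y 0.8891 (then +2.0000 / +1.1547)
    (8,4) via x @ 0.4000  # hit
  → r_2 = 0.4000
beam 3: φ=180°, α=30°
  direction (0.8660, 0.5000); cell (7,4); t to first gridline: x 0.2309, y 0.4600 (then +1.1547 / +2.0000)
    (8,4) via x @ 0.2309  # hit
  → r_3 = 0.2309
beam 4: φ=270°, α=120°
  direction (-0.5000, 0.8660); cell (7,4); t to first gridline: x 1.6000, y 0.2656 (then +2.0000 / +1.1547)
    (7,5) via y @ 0.2656
    (7,6) via y @ 1.4203
    (6,6) via x @ 1.6000
    (6,7) via y @ 2.5750  # hit
  → r_4 = 2.5750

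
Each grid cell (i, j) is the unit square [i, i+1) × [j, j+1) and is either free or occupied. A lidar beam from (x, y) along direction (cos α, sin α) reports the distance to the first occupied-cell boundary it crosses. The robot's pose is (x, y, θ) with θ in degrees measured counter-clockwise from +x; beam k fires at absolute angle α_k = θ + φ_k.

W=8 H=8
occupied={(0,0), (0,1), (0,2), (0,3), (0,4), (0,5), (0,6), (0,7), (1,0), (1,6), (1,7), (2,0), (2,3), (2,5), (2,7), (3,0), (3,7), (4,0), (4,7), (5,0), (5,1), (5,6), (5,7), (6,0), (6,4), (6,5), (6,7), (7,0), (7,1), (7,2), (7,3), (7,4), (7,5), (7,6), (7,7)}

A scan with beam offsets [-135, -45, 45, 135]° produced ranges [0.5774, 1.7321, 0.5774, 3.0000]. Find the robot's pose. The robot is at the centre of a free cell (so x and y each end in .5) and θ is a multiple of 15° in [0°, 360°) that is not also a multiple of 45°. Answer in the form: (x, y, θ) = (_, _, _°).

(x, y, θ) = (2.5, 4.5, 255°)

The pose lattice has 29·16 = 464 candidates. Test each by forward raycasting.
  (3.5, 4.5, 345°): beam 1 = 1.0000 ≠ 0.5774 ✗
  (3.5, 6.5, 210°): beam 1 = 0.5176 ≠ 0.5774 ✗
  (1.5, 1.5, 330°): beam 1 = 0.5176 ≠ 0.5774 ✗
  …
  (2.5, 4.5, 255°): r_1=0.5774, r_2=1.7321, r_3=0.5774, r_4=3.0000 — all match ✓
Only this pose fits every beam.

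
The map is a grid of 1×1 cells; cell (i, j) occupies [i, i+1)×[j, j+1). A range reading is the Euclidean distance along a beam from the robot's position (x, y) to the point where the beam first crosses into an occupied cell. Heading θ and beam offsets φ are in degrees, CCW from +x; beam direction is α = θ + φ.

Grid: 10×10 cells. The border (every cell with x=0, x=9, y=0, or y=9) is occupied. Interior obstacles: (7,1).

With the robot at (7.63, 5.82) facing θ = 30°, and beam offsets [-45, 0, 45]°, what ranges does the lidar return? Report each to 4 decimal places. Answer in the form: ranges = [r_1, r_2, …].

ranges = [1.4183, 1.5819, 3.2922]

beam 1: φ=-45°, α=345°
  dir = (cos 345°, sin 345°) = (0.9659, -0.2588); from cell (7,5)
  next x-line at t=0.3831, next y-line at t=3.1682; Δt_x=1.0353, Δt_y=3.8637
    x: enter (8,5) at t=0.3831
    x: enter (9,5) at t=1.4183 ← occupied
  → r_1 = 1.4183
beam 2: φ=0°, α=30°
  dir = (cos 30°, sin 30°) = (0.8660, 0.5000); from cell (7,5)
  next x-line at t=0.4272, next y-line at t=0.3600; Δt_x=1.1547, Δt_y=2.0000
    y: enter (7,6) at t=0.3600
    x: enter (8,6) at t=0.4272
    x: enter (9,6) at t=1.5819 ← occupied
  → r_2 = 1.5819
beam 3: φ=45°, α=75°
  dir = (cos 75°, sin 75°) = (0.2588, 0.9659); from cell (7,5)
  next x-line at t=1.4296, next y-line at t=0.1863; Δt_x=3.8637, Δt_y=1.0353
    y: enter (7,6) at t=0.1863
    y: enter (7,7) at t=1.2216
    x: enter (8,7) at t=1.4296
    y: enter (8,8) at t=2.2569
    y: enter (8,9) at t=3.2922 ← occupied
  → r_3 = 3.2922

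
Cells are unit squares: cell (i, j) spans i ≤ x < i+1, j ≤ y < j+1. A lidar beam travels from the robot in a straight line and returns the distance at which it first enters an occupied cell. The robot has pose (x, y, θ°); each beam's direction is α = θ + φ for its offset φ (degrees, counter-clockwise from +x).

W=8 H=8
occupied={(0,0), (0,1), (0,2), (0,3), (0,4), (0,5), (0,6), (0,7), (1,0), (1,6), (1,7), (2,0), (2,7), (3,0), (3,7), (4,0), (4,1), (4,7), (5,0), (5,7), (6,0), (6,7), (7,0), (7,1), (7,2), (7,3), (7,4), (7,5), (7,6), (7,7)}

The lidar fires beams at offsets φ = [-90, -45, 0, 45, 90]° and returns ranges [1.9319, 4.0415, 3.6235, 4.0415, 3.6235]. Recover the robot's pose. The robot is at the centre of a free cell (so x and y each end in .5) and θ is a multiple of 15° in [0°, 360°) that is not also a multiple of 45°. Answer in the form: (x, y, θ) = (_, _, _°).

Candidates: 34 free-cell centres × 16 headings = 544 poses. Raycast each; keep the one whose scan matches to 4 dp.
  (1.5, 1.5, 240°): beam 1 = 0.5774 ≠ 1.9319 ✗
  (5.5, 4.5, 285°): beam 1 = 4.6587 ≠ 1.9319 ✗
  (1.5, 3.5, 330°): beam 1 = 1.0000 ≠ 1.9319 ✗
  …
  (3.5, 3.5, 15°): r_1=1.9319, r_2=4.0415, r_3=3.6235, r_4=4.0415, r_5=3.6235 — all match ✓
Only this pose fits every beam.

(x, y, θ) = (3.5, 3.5, 15°)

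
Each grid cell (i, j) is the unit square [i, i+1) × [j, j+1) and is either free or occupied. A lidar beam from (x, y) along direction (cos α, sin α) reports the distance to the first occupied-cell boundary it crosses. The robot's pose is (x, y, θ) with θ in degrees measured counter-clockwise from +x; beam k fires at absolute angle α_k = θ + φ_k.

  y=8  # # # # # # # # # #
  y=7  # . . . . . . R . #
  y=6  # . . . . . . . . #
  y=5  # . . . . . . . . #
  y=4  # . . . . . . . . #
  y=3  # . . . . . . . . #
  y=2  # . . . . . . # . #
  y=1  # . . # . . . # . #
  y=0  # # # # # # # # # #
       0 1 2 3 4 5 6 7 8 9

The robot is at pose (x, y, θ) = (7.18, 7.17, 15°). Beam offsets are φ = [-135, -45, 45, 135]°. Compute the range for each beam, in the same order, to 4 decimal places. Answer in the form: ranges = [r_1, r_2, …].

beam 1: φ=-135°, α=240°
  dir = (cos 240°, sin 240°) = (-0.5000, -0.8660); from cell (7,7)
  next x-line at t=0.3600, next y-line at t=0.1963; Δt_x=2.0000, Δt_y=1.1547
    y: enter (7,6) at t=0.1963
    x: enter (6,6) at t=0.3600
    y: enter (6,5) at t=1.3510
    x: enter (5,5) at t=2.3600
    y: enter (5,4) at t=2.5057
    y: enter (5,3) at t=3.6604
    x: enter (4,3) at t=4.3600
    y: enter (4,2) at t=4.8151
    y: enter (4,1) at t=5.9698
    x: enter (3,1) at t=6.3600 ← occupied
  → r_1 = 6.3600
beam 2: φ=-45°, α=330°
  dir = (cos 330°, sin 330°) = (0.8660, -0.5000); from cell (7,7)
  next x-line at t=0.9469, next y-line at t=0.3400; Δt_x=1.1547, Δt_y=2.0000
    y: enter (7,6) at t=0.3400
    x: enter (8,6) at t=0.9469
    x: enter (9,6) at t=2.1016 ← occupied
  → r_2 = 2.1016
beam 3: φ=45°, α=60°
  dir = (cos 60°, sin 60°) = (0.5000, 0.8660); from cell (7,7)
  next x-line at t=1.6400, next y-line at t=0.9584; Δt_x=2.0000, Δt_y=1.1547
    y: enter (7,8) at t=0.9584 ← occupied
  → r_3 = 0.9584
beam 4: φ=135°, α=150°
  dir = (cos 150°, sin 150°) = (-0.8660, 0.5000); from cell (7,7)
  next x-line at t=0.2078, next y-line at t=1.6600; Δt_x=1.1547, Δt_y=2.0000
    x: enter (6,7) at t=0.2078
    x: enter (5,7) at t=1.3625
    y: enter (5,8) at t=1.6600 ← occupied
  → r_4 = 1.6600

ranges = [6.3600, 2.1016, 0.9584, 1.6600]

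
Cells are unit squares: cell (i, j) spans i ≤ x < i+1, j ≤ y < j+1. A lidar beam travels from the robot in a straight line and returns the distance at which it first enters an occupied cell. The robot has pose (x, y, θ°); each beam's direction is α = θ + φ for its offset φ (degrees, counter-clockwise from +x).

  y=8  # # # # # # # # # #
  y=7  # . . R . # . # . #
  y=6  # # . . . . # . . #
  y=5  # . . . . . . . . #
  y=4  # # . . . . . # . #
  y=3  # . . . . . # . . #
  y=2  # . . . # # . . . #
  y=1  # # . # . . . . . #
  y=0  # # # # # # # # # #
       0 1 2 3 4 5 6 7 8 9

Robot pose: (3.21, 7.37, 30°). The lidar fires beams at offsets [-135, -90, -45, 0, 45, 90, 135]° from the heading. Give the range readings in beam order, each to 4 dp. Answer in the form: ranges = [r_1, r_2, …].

ranges = [5.5594, 5.0460, 2.8884, 1.2600, 0.6522, 0.7275, 2.2880]

beam 1: φ=-135°, α=255°
  cosα=-0.2588 sinα=-0.9659 | (3,7) | tMaxX 0.8114 tMaxY 0.3831 | tΔX 3.8637 tΔY 1.0353
    t=0.3831 [y] (3,6)
    t=0.8114 [x] (2,6)
    t=1.4183 [y] (2,5)
    t=2.4536 [y] (2,4)
    t=3.4889 [y] (2,3)
    t=4.5242 [y] (2,2)
    t=4.6751 [x] (1,2)
    t=5.5594 [y] (1,1) — stop
  → r_1 = 5.5594
beam 2: φ=-90°, α=300°
  cosα=0.5000 sinα=-0.8660 | (3,7) | tMaxX 1.5800 tMaxY 0.4272 | tΔX 2.0000 tΔY 1.1547
    t=0.4272 [y] (3,6)
    t=1.5800 [x] (4,6)
    t=1.5819 [y] (4,5)
    t=2.7366 [y] (4,4)
    t=3.5800 [x] (5,4)
    t=3.8913 [y] (5,3)
    t=5.0460 [y] (5,2) — stop
  → r_2 = 5.0460
beam 3: φ=-45°, α=345°
  cosα=0.9659 sinα=-0.2588 | (3,7) | tMaxX 0.8179 tMaxY 1.4296 | tΔX 1.0353 tΔY 3.8637
    t=0.8179 [x] (4,7)
    t=1.4296 [y] (4,6)
    t=1.8531 [x] (5,6)
    t=2.8884 [x] (6,6) — stop
  → r_3 = 2.8884
beam 4: φ=0°, α=30°
  cosα=0.8660 sinα=0.5000 | (3,7) | tMaxX 0.9122 tMaxY 1.2600 | tΔX 1.1547 tΔY 2.0000
    t=0.9122 [x] (4,7)
    t=1.2600 [y] (4,8) — stop
  → r_4 = 1.2600
beam 5: φ=45°, α=75°
  cosα=0.2588 sinα=0.9659 | (3,7) | tMaxX 3.0523 tMaxY 0.6522 | tΔX 3.8637 tΔY 1.0353
    t=0.6522 [y] (3,8) — stop
  → r_5 = 0.6522
beam 6: φ=90°, α=120°
  cosα=-0.5000 sinα=0.8660 | (3,7) | tMaxX 0.4200 tMaxY 0.7275 | tΔX 2.0000 tΔY 1.1547
    t=0.4200 [x] (2,7)
    t=0.7275 [y] (2,8) — stop
  → r_6 = 0.7275
beam 7: φ=135°, α=165°
  cosα=-0.9659 sinα=0.2588 | (3,7) | tMaxX 0.2174 tMaxY 2.4341 | tΔX 1.0353 tΔY 3.8637
    t=0.2174 [x] (2,7)
    t=1.2527 [x] (1,7)
    t=2.2880 [x] (0,7) — stop
  → r_7 = 2.2880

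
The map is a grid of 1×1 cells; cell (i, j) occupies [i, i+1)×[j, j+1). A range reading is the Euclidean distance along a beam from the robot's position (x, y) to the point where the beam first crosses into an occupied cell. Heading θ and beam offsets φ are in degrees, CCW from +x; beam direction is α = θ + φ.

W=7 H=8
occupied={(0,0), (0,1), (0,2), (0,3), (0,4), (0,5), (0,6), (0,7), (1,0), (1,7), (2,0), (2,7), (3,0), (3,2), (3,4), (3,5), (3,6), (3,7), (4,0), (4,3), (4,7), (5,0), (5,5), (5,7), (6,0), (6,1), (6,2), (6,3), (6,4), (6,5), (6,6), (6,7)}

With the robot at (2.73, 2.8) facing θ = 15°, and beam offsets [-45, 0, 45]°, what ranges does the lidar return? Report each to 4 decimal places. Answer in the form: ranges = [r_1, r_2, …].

beam 1: φ=-45°, α=330°
  dir = (cos 330°, sin 330°) = (0.8660, -0.5000); from cell (2,2)
  next x-line at t=0.3118, next y-line at t=1.6000; Δt_x=1.1547, Δt_y=2.0000
    x: enter (3,2) at t=0.3118 ← occupied
  → r_1 = 0.3118
beam 2: φ=0°, α=15°
  dir = (cos 15°, sin 15°) = (0.9659, 0.2588); from cell (2,2)
  next x-line at t=0.2795, next y-line at t=0.7727; Δt_x=1.0353, Δt_y=3.8637
    x: enter (3,2) at t=0.2795 ← occupied
  → r_2 = 0.2795
beam 3: φ=45°, α=60°
  dir = (cos 60°, sin 60°) = (0.5000, 0.8660); from cell (2,2)
  next x-line at t=0.5400, next y-line at t=0.2309; Δt_x=2.0000, Δt_y=1.1547
    y: enter (2,3) at t=0.2309
    x: enter (3,3) at t=0.5400
    y: enter (3,4) at t=1.3856 ← occupied
  → r_3 = 1.3856

ranges = [0.3118, 0.2795, 1.3856]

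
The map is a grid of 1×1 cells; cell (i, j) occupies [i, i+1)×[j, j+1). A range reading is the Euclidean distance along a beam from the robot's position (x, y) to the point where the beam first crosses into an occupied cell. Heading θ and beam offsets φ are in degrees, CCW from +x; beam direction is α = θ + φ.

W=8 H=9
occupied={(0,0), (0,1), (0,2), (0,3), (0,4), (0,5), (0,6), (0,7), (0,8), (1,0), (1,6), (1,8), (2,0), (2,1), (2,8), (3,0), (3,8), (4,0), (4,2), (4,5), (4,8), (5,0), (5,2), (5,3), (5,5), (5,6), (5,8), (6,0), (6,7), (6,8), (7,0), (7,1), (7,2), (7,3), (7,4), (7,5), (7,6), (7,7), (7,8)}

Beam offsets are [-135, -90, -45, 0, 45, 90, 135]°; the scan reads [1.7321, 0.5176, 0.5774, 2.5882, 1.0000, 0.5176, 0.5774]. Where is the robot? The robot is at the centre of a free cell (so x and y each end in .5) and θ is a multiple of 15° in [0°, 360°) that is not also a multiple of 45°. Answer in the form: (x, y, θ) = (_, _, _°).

The pose lattice has 33·16 = 528 candidates. Test each by forward raycasting.
  (3.5, 6.5, 300°): beam 1 = 1.5529 ≠ 1.7321 ✗
  (1.5, 3.5, 255°): beam 1 = 1.0000 ≠ 1.7321 ✗
  (1.5, 5.5, 120°): beam 1 = 5.6940 ≠ 1.7321 ✗
  (2.5, 4.5, 255°): beam 2 = 1.5529 ≠ 0.5176 ✗
  …
  (6.5, 3.5, 255°): r_1=1.7321, r_2=0.5176, r_3=0.5774, r_4=2.5882, r_5=1.0000, r_6=0.5176, r_7=0.5774 — all match ✓
No second candidate reproduces the full scan.

(x, y, θ) = (6.5, 3.5, 255°)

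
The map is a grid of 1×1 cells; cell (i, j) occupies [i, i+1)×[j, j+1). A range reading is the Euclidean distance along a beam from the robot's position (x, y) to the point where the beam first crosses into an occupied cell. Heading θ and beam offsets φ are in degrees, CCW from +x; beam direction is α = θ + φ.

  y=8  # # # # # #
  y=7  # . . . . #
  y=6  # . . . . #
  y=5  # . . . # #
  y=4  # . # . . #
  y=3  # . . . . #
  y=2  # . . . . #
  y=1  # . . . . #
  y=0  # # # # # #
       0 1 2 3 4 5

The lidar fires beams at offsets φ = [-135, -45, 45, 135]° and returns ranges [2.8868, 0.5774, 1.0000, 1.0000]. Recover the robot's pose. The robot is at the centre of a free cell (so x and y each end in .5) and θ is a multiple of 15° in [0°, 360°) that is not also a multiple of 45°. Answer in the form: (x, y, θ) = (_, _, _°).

(x, y, θ) = (1.5, 5.5, 195°)

Candidates: 26 free-cell centres × 16 headings = 416 poses. Raycast each; keep the one whose scan matches to 4 dp.
  (3.5, 4.5, 330°): beam 1 = 0.5176 ≠ 2.8868 ✗
  (4.5, 6.5, 150°): beam 1 = 0.5176 ≠ 2.8868 ✗
  (3.5, 1.5, 255°): beam 2 = 1.0000 ≠ 0.5774 ✗
  (4.5, 7.5, 75°): beam 1 = 1.0000 ≠ 2.8868 ✗
  …
  (1.5, 5.5, 195°): r_1=2.8868, r_2=0.5774, r_3=1.0000, r_4=1.0000 — all match ✓
Only this pose fits every beam.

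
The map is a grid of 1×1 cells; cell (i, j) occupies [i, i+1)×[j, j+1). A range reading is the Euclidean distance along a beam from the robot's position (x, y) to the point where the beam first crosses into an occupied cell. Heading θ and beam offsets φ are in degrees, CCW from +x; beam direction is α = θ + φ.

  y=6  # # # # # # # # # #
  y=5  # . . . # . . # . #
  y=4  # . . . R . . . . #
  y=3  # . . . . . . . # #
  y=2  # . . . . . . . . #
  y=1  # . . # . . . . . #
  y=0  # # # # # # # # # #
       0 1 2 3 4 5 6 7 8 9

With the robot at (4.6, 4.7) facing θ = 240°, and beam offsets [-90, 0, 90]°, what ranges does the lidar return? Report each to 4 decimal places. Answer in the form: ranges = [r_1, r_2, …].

ranges = [0.6000, 3.1177, 5.0807]

beam 1: φ=-90°, α=150°
  d=(-0.8660,0.5000)  start (4,4)  tX=0.6928 tY=0.6000  stride 1/|dx|=1.1547 1/|dy|=2.0000
    cross y-line → (4,5), t=0.6000 (wall)
  → r_1 = 0.6000
beam 2: φ=0°, α=240°
  d=(-0.5000,-0.8660)  start (4,4)  tX=1.2000 tY=0.8083  stride 1/|dx|=2.0000 1/|dy|=1.1547
    cross y-line → (4,3), t=0.8083
    cross x-line → (3,3), t=1.2000
    cross y-line → (3,2), t=1.9630
    cross y-line → (3,1), t=3.1177 (wall)
  → r_2 = 3.1177
beam 3: φ=90°, α=330°
  d=(0.8660,-0.5000)  start (4,4)  tX=0.4619 tY=1.4000  stride 1/|dx|=1.1547 1/|dy|=2.0000
    cross x-line → (5,4), t=0.4619
    cross y-line → (5,3), t=1.4000
    cross x-line → (6,3), t=1.6166
    cross x-line → (7,3), t=2.7713
    cross y-line → (7,2), t=3.4000
    cross x-line → (8,2), t=3.9260
    cross x-line → (9,2), t=5.0807 (wall)
  → r_3 = 5.0807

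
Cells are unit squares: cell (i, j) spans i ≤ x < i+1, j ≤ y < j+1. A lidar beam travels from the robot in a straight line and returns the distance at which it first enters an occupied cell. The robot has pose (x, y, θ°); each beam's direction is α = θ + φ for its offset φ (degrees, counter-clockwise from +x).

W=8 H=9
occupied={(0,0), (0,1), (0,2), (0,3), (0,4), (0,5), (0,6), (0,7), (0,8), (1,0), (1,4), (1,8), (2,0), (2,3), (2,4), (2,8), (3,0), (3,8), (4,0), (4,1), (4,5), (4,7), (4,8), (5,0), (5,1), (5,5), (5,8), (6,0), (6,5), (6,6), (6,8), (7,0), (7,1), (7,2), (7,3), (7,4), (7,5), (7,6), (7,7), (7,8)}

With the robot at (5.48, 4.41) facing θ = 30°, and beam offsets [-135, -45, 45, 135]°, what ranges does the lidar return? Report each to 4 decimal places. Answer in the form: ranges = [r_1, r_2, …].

beam 1: φ=-135°, α=255°
  dir = (cos 255°, sin 255°) = (-0.2588, -0.9659); from cell (5,4)
  next x-line at t=1.8546, next y-line at t=0.4245; Δt_x=3.8637, Δt_y=1.0353
    y: enter (5,3) at t=0.4245
    y: enter (5,2) at t=1.4597
    x: enter (4,2) at t=1.8546
    y: enter (4,1) at t=2.4950 ← occupied
  → r_1 = 2.4950
beam 2: φ=-45°, α=345°
  dir = (cos 345°, sin 345°) = (0.9659, -0.2588); from cell (5,4)
  next x-line at t=0.5383, next y-line at t=1.5841; Δt_x=1.0353, Δt_y=3.8637
    x: enter (6,4) at t=0.5383
    x: enter (7,4) at t=1.5736 ← occupied
  → r_2 = 1.5736
beam 3: φ=45°, α=75°
  dir = (cos 75°, sin 75°) = (0.2588, 0.9659); from cell (5,4)
  next x-line at t=2.0091, next y-line at t=0.6108; Δt_x=3.8637, Δt_y=1.0353
    y: enter (5,5) at t=0.6108 ← occupied
  → r_3 = 0.6108
beam 4: φ=135°, α=165°
  dir = (cos 165°, sin 165°) = (-0.9659, 0.2588); from cell (5,4)
  next x-line at t=0.4969, next y-line at t=2.2796; Δt_x=1.0353, Δt_y=3.8637
    x: enter (4,4) at t=0.4969
    x: enter (3,4) at t=1.5322
    y: enter (3,5) at t=2.2796
    x: enter (2,5) at t=2.5675
    x: enter (1,5) at t=3.6028
    x: enter (0,5) at t=4.6380 ← occupied
  → r_4 = 4.6380

ranges = [2.4950, 1.5736, 0.6108, 4.6380]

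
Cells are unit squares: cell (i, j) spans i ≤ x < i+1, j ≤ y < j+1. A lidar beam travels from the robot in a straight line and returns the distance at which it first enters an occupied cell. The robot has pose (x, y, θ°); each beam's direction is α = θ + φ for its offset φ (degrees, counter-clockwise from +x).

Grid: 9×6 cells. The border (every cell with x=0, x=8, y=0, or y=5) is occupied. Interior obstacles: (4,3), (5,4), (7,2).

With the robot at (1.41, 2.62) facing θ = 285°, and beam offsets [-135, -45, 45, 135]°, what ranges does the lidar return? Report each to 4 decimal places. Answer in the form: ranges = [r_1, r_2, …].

ranges = [0.4734, 0.8200, 3.2400, 2.7482]

beam 1: φ=-135°, α=150°
  dir = (cos 150°, sin 150°) = (-0.8660, 0.5000); from cell (1,2)
  next x-line at t=0.4734, next y-line at t=0.7600; Δt_x=1.1547, Δt_y=2.0000
    x: enter (0,2) at t=0.4734 ← occupied
  → r_1 = 0.4734
beam 2: φ=-45°, α=240°
  dir = (cos 240°, sin 240°) = (-0.5000, -0.8660); from cell (1,2)
  next x-line at t=0.8200, next y-line at t=0.7159; Δt_x=2.0000, Δt_y=1.1547
    y: enter (1,1) at t=0.7159
    x: enter (0,1) at t=0.8200 ← occupied
  → r_2 = 0.8200
beam 3: φ=45°, α=330°
  dir = (cos 330°, sin 330°) = (0.8660, -0.5000); from cell (1,2)
  next x-line at t=0.6813, next y-line at t=1.2400; Δt_x=1.1547, Δt_y=2.0000
    x: enter (2,2) at t=0.6813
    y: enter (2,1) at t=1.2400
    x: enter (3,1) at t=1.8360
    x: enter (4,1) at t=2.9907
    y: enter (4,0) at t=3.2400 ← occupied
  → r_3 = 3.2400
beam 4: φ=135°, α=60°
  dir = (cos 60°, sin 60°) = (0.5000, 0.8660); from cell (1,2)
  next x-line at t=1.1800, next y-line at t=0.4388; Δt_x=2.0000, Δt_y=1.1547
    y: enter (1,3) at t=0.4388
    x: enter (2,3) at t=1.1800
    y: enter (2,4) at t=1.5935
    y: enter (2,5) at t=2.7482 ← occupied
  → r_4 = 2.7482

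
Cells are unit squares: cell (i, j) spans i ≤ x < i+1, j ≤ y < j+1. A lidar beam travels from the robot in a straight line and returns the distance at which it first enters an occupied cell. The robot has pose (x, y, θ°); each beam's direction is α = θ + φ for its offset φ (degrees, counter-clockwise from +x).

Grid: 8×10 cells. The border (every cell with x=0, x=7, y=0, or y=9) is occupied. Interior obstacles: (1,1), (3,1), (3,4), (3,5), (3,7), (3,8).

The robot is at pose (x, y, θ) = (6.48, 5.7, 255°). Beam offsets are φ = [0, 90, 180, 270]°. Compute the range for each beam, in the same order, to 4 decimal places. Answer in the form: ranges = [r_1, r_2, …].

beam 1: φ=0°, α=255°
  d=(-0.2588,-0.9659)  start (6,5)  tX=1.8546 tY=0.7247  stride 1/|dx|=3.8637 1/|dy|=1.0353
    cross y-line → (6,4), t=0.7247
    cross y-line → (6,3), t=1.7600
    cross x-line → (5,3), t=1.8546
    cross y-line → (5,2), t=2.7952
    cross y-line → (5,1), t=3.8305
    cross y-line → (5,0), t=4.8658 (wall)
  → r_1 = 4.8658
beam 2: φ=90°, α=345°
  d=(0.9659,-0.2588)  start (6,5)  tX=0.5383 tY=2.7046  stride 1/|dx|=1.0353 1/|dy|=3.8637
    cross x-line → (7,5), t=0.5383 (wall)
  → r_2 = 0.5383
beam 3: φ=180°, α=75°
  d=(0.2588,0.9659)  start (6,5)  tX=2.0091 tY=0.3106  stride 1/|dx|=3.8637 1/|dy|=1.0353
    cross y-line → (6,6), t=0.3106
    cross y-line → (6,7), t=1.3459
    cross x-line → (7,7), t=2.0091 (wall)
  → r_3 = 2.0091
beam 4: φ=270°, α=165°
  d=(-0.9659,0.2588)  start (6,5)  tX=0.4969 tY=1.1591  stride 1/|dx|=1.0353 1/|dy|=3.8637
    cross x-line → (5,5), t=0.4969
    cross y-line → (5,6), t=1.1591
    cross x-line → (4,6), t=1.5322
    cross x-line → (3,6), t=2.5675
    cross x-line → (2,6), t=3.6028
    cross x-line → (1,6), t=4.6380
    cross y-line → (1,7), t=5.0228
    cross x-line → (0,7), t=5.6733 (wall)
  → r_4 = 5.6733

ranges = [4.8658, 0.5383, 2.0091, 5.6733]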